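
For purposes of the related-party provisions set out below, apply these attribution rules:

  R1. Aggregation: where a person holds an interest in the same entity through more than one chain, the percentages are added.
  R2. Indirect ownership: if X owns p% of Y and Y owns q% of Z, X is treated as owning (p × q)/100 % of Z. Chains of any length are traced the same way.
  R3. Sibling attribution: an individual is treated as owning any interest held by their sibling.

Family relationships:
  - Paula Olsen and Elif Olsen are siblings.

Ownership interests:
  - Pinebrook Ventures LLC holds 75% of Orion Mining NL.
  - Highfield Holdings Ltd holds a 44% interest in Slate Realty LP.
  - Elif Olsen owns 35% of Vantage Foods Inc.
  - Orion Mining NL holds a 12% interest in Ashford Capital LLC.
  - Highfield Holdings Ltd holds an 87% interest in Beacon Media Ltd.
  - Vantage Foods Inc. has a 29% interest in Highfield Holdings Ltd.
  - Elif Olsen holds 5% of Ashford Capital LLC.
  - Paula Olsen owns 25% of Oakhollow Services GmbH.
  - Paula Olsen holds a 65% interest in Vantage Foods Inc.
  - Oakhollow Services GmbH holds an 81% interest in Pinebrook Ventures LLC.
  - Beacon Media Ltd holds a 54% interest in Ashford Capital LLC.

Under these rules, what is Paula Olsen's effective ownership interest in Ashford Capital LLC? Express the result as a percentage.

20.4467%

By sibling attribution (R3), Paula Olsen is treated as also owning Elif Olsen's interest in Vantage Foods Inc, giving 65% + 35% = 100%.
By sibling attribution (R3), Paula Olsen is treated as owning Elif Olsen's 5% interest in Ashford Capital LLC.
Chain via Vantage Foods Inc. → Highfield Holdings Ltd → Beacon Media Ltd (R2): 100% × 29% × 87% × 54% = 13.6242% of Ashford Capital LLC.
Chain via Oakhollow Services GmbH → Pinebrook Ventures LLC → Orion Mining NL (R2): 25% × 81% × 75% × 12% = 1.8225% of Ashford Capital LLC.
Direct interest in Ashford Capital LLC: 5%.
Aggregating (R1): 13.6242% + 1.8225% + 5% = 20.4467%.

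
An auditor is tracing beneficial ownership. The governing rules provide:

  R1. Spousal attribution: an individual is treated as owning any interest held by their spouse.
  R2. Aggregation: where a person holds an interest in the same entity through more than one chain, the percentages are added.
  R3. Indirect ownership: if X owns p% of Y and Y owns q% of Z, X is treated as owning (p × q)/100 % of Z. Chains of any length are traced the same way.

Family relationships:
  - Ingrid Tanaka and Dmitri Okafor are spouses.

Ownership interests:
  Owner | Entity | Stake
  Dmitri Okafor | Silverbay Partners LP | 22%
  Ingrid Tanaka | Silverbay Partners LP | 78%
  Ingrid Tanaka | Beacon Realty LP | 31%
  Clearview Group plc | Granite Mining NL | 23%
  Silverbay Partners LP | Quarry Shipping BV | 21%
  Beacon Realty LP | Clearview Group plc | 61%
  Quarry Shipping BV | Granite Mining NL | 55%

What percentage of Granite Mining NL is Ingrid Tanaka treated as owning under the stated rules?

15.8993%

By spousal attribution (R1), Ingrid Tanaka is treated as also owning Dmitri Okafor's interest in Silverbay Partners LP, giving 78% + 22% = 100%.
Chain via Silverbay Partners LP → Quarry Shipping BV (R3): 100% × 21% × 55% = 11.55% of Granite Mining NL.
Chain via Beacon Realty LP → Clearview Group plc (R3): 31% × 61% × 23% = 4.3493% of Granite Mining NL.
Aggregating (R2): 11.55% + 4.3493% = 15.8993%.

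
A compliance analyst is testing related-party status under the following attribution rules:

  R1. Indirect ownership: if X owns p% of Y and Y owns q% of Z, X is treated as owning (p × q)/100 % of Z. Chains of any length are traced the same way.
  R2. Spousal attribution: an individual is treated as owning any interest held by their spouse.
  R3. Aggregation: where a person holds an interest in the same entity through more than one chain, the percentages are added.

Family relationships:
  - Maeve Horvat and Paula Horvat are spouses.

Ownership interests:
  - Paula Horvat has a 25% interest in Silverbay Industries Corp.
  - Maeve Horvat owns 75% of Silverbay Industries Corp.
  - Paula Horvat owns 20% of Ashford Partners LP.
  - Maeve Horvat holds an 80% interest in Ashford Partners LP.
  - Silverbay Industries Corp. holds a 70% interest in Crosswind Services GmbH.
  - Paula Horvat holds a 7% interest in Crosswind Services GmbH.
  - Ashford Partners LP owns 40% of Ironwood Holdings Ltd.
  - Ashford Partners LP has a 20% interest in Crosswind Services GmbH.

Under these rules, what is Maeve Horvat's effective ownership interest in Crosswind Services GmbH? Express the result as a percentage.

97%

By spousal attribution (R2), Maeve Horvat is treated as also owning Paula Horvat's interest in Silverbay Industries Corp, giving 75% + 25% = 100%.
By spousal attribution (R2), Maeve Horvat is treated as also owning Paula Horvat's interest in Ashford Partners LP, giving 80% + 20% = 100%.
By spousal attribution (R2), Maeve Horvat is treated as owning Paula Horvat's 7% interest in Crosswind Services GmbH.
Chain via Silverbay Industries Corp. (R1): 100% × 70% = 70% of Crosswind Services GmbH.
Chain via Ashford Partners LP (R1): 100% × 20% = 20% of Crosswind Services GmbH.
Direct interest in Crosswind Services GmbH: 7%.
Aggregating (R3): 70% + 20% + 7% = 97%.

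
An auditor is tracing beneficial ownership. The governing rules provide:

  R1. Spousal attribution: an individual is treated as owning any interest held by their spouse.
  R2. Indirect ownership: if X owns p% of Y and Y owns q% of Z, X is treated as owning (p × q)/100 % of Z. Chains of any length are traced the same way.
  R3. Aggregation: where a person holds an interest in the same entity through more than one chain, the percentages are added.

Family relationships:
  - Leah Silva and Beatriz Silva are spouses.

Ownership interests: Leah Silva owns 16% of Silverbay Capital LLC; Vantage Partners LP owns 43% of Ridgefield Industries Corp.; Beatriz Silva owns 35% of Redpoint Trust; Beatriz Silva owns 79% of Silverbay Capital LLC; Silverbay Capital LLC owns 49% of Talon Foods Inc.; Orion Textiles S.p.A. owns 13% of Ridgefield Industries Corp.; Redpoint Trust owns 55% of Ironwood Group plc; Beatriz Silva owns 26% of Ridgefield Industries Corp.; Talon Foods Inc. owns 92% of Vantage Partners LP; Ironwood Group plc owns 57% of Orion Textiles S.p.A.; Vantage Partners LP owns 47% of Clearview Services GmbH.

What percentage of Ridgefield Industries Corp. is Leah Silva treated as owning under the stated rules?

45.841605%

By spousal attribution (R1), Leah Silva is treated as also owning Beatriz Silva's interest in Silverbay Capital LLC, giving 16% + 79% = 95%.
By spousal attribution (R1), Leah Silva is treated as owning Beatriz Silva's 35% interest in Redpoint Trust.
By spousal attribution (R1), Leah Silva is treated as owning Beatriz Silva's 26% interest in Ridgefield Industries Corp.
Chain via Silverbay Capital LLC → Talon Foods Inc. → Vantage Partners LP (R2): 95% × 49% × 92% × 43% = 18.41518% of Ridgefield Industries Corp.
Chain via Redpoint Trust → Ironwood Group plc → Orion Textiles S.p.A. (R2): 35% × 55% × 57% × 13% = 1.426425% of Ridgefield Industries Corp.
Direct interest in Ridgefield Industries Corp: 26%.
Aggregating (R3): 18.41518% + 1.426425% + 26% = 45.841605%.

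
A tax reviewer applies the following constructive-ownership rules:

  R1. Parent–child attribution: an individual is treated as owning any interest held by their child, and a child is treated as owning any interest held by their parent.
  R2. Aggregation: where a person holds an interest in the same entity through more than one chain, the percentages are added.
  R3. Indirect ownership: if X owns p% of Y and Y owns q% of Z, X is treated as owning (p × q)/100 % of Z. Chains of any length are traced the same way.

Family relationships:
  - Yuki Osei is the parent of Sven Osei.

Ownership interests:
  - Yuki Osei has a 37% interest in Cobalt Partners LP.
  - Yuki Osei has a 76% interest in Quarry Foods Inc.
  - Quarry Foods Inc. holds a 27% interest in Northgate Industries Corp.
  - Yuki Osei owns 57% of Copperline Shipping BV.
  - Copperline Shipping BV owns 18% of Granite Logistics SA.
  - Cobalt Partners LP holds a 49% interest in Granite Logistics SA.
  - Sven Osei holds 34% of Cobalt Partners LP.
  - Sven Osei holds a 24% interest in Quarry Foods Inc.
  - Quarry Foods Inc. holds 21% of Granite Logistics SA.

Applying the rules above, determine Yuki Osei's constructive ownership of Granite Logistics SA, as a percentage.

By parent–child attribution (R1), Yuki Osei is treated as also owning Sven Osei's interest in Cobalt Partners LP, giving 37% + 34% = 71%.
By parent–child attribution (R1), Yuki Osei is treated as also owning Sven Osei's interest in Quarry Foods Inc, giving 76% + 24% = 100%.
Chain via Cobalt Partners LP (R3): 71% × 49% = 34.79% of Granite Logistics SA.
Chain via Copperline Shipping BV (R3): 57% × 18% = 10.26% of Granite Logistics SA.
Chain via Quarry Foods Inc. (R3): 100% × 21% = 21% of Granite Logistics SA.
Aggregating (R2): 34.79% + 10.26% + 21% = 66.05%.

66.05%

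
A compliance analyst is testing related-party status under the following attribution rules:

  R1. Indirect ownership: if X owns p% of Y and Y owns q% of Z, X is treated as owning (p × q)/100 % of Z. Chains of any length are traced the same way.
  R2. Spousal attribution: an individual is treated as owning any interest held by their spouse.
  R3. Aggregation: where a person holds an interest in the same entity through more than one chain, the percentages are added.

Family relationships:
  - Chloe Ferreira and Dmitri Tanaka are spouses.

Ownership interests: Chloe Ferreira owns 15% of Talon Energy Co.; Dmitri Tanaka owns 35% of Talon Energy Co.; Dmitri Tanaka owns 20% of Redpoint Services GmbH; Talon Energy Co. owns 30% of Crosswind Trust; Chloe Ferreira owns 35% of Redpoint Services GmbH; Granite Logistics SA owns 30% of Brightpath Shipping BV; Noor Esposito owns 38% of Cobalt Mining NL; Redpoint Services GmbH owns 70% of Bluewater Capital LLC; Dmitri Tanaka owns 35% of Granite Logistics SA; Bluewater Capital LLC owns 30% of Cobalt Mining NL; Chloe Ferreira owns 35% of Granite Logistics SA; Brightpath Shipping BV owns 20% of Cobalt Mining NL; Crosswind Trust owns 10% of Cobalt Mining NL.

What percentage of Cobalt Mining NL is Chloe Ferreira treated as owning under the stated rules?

17.25%

By spousal attribution (R2), Chloe Ferreira is treated as also owning Dmitri Tanaka's interest in Redpoint Services GmbH, giving 35% + 20% = 55%.
By spousal attribution (R2), Chloe Ferreira is treated as also owning Dmitri Tanaka's interest in Talon Energy Co, giving 15% + 35% = 50%.
By spousal attribution (R2), Chloe Ferreira is treated as also owning Dmitri Tanaka's interest in Granite Logistics SA, giving 35% + 35% = 70%.
Chain via Redpoint Services GmbH → Bluewater Capital LLC (R1): 55% × 70% × 30% = 11.55% of Cobalt Mining NL.
Chain via Talon Energy Co. → Crosswind Trust (R1): 50% × 30% × 10% = 1.5% of Cobalt Mining NL.
Chain via Granite Logistics SA → Brightpath Shipping BV (R1): 70% × 30% × 20% = 4.2% of Cobalt Mining NL.
Aggregating (R3): 11.55% + 1.5% + 4.2% = 17.25%.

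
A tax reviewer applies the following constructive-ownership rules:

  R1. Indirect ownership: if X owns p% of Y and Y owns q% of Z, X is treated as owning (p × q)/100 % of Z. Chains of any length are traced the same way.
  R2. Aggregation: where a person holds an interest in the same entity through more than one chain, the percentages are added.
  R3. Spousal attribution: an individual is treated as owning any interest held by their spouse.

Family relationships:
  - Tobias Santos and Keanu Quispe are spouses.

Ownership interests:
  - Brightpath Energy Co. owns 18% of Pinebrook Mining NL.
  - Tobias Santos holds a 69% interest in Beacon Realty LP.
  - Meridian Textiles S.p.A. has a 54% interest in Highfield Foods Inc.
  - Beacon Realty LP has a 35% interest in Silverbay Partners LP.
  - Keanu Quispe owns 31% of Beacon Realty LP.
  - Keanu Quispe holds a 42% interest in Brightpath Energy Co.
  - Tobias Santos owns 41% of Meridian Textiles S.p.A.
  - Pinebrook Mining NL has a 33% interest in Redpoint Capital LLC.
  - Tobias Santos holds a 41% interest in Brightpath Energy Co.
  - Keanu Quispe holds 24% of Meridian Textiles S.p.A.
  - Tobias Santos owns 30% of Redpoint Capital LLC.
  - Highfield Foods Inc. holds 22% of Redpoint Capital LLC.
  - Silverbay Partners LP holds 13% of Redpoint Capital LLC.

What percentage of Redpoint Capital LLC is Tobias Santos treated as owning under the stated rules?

By spousal attribution (R3), Tobias Santos is treated as also owning Keanu Quispe's interest in Brightpath Energy Co, giving 41% + 42% = 83%.
By spousal attribution (R3), Tobias Santos is treated as also owning Keanu Quispe's interest in Beacon Realty LP, giving 69% + 31% = 100%.
By spousal attribution (R3), Tobias Santos is treated as also owning Keanu Quispe's interest in Meridian Textiles S.p.A, giving 41% + 24% = 65%.
Chain via Brightpath Energy Co. → Pinebrook Mining NL (R1): 83% × 18% × 33% = 4.9302% of Redpoint Capital LLC.
Chain via Beacon Realty LP → Silverbay Partners LP (R1): 100% × 35% × 13% = 4.55% of Redpoint Capital LLC.
Chain via Meridian Textiles S.p.A. → Highfield Foods Inc. (R1): 65% × 54% × 22% = 7.722% of Redpoint Capital LLC.
Direct interest in Redpoint Capital LLC: 30%.
Aggregating (R2): 4.9302% + 4.55% + 7.722% + 30% = 47.2022%.

47.2022%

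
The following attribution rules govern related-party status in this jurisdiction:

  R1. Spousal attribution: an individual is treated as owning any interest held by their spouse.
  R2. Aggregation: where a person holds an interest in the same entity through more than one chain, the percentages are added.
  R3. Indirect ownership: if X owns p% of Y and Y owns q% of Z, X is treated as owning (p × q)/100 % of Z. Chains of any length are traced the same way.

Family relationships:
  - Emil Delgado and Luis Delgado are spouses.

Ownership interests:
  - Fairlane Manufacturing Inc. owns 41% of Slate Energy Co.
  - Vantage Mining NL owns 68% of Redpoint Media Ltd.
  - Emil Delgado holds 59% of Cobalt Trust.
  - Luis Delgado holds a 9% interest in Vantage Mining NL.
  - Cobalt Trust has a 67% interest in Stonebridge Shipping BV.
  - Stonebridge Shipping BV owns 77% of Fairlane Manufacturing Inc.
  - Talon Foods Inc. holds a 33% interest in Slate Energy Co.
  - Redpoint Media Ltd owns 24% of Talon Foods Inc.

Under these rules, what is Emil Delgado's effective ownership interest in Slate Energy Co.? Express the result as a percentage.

By spousal attribution (R1), Emil Delgado is treated as owning Luis Delgado's 9% interest in Vantage Mining NL.
Chain via Cobalt Trust → Stonebridge Shipping BV → Fairlane Manufacturing Inc. (R3): 59% × 67% × 77% × 41% = 12.479621% of Slate Energy Co.
Chain via Vantage Mining NL → Redpoint Media Ltd → Talon Foods Inc. (R3): 9% × 68% × 24% × 33% = 0.484704% of Slate Energy Co.
Aggregating (R2): 12.479621% + 0.484704% = 12.964325%.

12.964325%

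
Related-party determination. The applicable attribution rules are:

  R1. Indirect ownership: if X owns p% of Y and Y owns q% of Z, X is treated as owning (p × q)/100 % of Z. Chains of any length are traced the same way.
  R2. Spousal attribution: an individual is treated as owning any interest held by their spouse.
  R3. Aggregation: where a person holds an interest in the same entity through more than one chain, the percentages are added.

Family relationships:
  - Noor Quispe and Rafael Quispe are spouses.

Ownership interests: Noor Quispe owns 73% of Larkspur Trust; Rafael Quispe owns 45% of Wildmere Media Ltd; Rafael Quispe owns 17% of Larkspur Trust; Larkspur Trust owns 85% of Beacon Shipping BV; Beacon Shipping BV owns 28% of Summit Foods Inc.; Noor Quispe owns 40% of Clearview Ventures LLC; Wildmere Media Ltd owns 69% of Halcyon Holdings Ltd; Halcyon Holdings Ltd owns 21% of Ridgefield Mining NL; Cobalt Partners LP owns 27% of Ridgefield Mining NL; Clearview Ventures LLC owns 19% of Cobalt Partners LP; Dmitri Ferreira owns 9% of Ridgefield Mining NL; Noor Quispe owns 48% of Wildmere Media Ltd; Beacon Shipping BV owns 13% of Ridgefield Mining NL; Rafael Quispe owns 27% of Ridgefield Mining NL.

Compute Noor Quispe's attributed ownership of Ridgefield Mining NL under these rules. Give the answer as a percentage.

By spousal attribution (R2), Noor Quispe is treated as also owning Rafael Quispe's interest in Wildmere Media Ltd, giving 48% + 45% = 93%.
By spousal attribution (R2), Noor Quispe is treated as also owning Rafael Quispe's interest in Larkspur Trust, giving 73% + 17% = 90%.
By spousal attribution (R2), Noor Quispe is treated as owning Rafael Quispe's 27% interest in Ridgefield Mining NL.
Chain via Wildmere Media Ltd → Halcyon Holdings Ltd (R1): 93% × 69% × 21% = 13.4757% of Ridgefield Mining NL.
Chain via Clearview Ventures LLC → Cobalt Partners LP (R1): 40% × 19% × 27% = 2.052% of Ridgefield Mining NL.
Chain via Larkspur Trust → Beacon Shipping BV (R1): 90% × 85% × 13% = 9.945% of Ridgefield Mining NL.
Direct interest in Ridgefield Mining NL: 27%.
Aggregating (R3): 13.4757% + 2.052% + 9.945% + 27% = 52.4727%.

52.4727%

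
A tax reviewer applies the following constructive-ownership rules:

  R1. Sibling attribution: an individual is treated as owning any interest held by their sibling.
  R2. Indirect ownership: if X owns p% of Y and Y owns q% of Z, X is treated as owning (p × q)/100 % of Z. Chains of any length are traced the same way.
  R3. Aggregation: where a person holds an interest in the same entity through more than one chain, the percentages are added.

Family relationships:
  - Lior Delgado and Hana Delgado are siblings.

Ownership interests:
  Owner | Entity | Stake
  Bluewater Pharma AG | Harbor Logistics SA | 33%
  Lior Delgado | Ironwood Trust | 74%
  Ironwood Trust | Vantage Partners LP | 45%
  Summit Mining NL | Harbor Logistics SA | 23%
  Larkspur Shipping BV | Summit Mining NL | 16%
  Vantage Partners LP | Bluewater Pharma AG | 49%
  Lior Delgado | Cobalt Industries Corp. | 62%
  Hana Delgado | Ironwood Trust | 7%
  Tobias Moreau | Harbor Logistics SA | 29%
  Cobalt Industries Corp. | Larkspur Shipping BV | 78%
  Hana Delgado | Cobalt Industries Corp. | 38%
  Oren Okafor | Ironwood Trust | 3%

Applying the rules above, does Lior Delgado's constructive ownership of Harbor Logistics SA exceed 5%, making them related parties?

Yes

By sibling attribution (R1), Lior Delgado is treated as also owning Hana Delgado's interest in Cobalt Industries Corp, giving 62% + 38% = 100%.
By sibling attribution (R1), Lior Delgado is treated as also owning Hana Delgado's interest in Ironwood Trust, giving 74% + 7% = 81%.
Chain via Cobalt Industries Corp. → Larkspur Shipping BV → Summit Mining NL (R2): 100% × 78% × 16% × 23% = 2.8704% of Harbor Logistics SA.
Chain via Ironwood Trust → Vantage Partners LP → Bluewater Pharma AG (R2): 81% × 45% × 49% × 33% = 5.893965% of Harbor Logistics SA.
Aggregating (R3): 2.8704% + 5.893965% = 8.764365%.
8.764365% exceeds the 5% threshold, so Lior is a related party to Harbor Logistics SA.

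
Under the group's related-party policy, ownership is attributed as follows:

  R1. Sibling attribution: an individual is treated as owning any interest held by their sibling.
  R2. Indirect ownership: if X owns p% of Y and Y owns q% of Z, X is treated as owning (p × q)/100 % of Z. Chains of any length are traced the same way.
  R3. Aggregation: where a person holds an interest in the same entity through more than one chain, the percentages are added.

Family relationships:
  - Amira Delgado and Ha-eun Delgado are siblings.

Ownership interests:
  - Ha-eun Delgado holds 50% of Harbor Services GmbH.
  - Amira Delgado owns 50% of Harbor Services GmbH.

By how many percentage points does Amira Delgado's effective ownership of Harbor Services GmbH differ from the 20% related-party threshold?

By sibling attribution (R1), Amira Delgado is treated as also owning Ha-eun Delgado's interest in Harbor Services GmbH, giving 50% + 50% = 100%.
Direct interest in Harbor Services GmbH: 100%.
100% exceeds the 20% threshold by 80 percentage points.

80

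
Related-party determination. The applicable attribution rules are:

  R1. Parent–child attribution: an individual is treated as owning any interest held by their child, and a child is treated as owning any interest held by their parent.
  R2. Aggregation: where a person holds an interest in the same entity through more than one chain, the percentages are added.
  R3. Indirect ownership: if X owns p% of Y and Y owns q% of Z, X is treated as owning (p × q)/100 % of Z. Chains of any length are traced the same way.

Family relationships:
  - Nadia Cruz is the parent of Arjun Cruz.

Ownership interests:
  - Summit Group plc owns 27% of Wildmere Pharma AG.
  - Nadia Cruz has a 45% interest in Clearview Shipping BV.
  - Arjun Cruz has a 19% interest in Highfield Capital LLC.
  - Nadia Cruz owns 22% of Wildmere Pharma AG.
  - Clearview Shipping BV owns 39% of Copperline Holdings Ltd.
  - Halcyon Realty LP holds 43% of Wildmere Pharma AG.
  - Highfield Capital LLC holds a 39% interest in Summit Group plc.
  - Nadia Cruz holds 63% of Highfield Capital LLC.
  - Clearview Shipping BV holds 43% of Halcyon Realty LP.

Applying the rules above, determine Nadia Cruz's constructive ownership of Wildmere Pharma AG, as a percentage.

38.9551%

By parent–child attribution (R1), Nadia Cruz is treated as also owning Arjun Cruz's interest in Highfield Capital LLC, giving 63% + 19% = 82%.
Chain via Clearview Shipping BV → Halcyon Realty LP (R3): 45% × 43% × 43% = 8.3205% of Wildmere Pharma AG.
Chain via Highfield Capital LLC → Summit Group plc (R3): 82% × 39% × 27% = 8.6346% of Wildmere Pharma AG.
Direct interest in Wildmere Pharma AG: 22%.
Aggregating (R2): 8.3205% + 8.6346% + 22% = 38.9551%.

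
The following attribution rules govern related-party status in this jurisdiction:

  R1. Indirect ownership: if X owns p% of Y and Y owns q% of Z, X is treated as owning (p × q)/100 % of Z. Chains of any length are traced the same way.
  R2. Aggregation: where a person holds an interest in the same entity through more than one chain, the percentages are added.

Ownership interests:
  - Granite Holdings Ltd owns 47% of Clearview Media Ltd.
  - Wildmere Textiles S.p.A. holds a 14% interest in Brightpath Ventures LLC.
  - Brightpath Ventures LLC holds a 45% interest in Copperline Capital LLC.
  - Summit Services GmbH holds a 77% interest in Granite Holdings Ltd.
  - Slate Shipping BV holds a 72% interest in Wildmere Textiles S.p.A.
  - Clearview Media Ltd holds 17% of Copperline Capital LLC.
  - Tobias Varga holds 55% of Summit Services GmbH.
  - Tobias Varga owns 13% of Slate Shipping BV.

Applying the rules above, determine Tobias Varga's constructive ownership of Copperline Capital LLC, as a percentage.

3.973445%

Chain via Slate Shipping BV → Wildmere Textiles S.p.A. → Brightpath Ventures LLC (R1): 13% × 72% × 14% × 45% = 0.58968% of Copperline Capital LLC.
Chain via Summit Services GmbH → Granite Holdings Ltd → Clearview Media Ltd (R1): 55% × 77% × 47% × 17% = 3.383765% of Copperline Capital LLC.
Aggregating (R2): 0.58968% + 3.383765% = 3.973445%.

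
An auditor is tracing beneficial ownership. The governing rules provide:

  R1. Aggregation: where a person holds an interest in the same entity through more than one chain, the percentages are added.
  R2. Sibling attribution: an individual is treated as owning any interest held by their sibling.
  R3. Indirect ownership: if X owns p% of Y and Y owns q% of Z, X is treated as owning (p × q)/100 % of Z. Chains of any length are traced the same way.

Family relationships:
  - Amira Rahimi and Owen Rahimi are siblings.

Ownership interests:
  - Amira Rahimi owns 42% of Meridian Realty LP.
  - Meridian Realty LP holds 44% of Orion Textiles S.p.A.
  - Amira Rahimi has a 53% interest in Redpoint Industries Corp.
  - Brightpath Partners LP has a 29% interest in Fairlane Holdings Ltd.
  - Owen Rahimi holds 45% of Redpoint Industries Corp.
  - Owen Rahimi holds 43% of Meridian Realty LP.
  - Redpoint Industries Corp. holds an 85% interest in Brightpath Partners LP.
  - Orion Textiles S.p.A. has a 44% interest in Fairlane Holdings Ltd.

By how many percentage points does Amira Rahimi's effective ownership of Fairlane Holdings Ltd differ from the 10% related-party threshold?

By sibling attribution (R2), Amira Rahimi is treated as also owning Owen Rahimi's interest in Redpoint Industries Corp, giving 53% + 45% = 98%.
By sibling attribution (R2), Amira Rahimi is treated as also owning Owen Rahimi's interest in Meridian Realty LP, giving 42% + 43% = 85%.
Chain via Redpoint Industries Corp. → Brightpath Partners LP (R3): 98% × 85% × 29% = 24.157% of Fairlane Holdings Ltd.
Chain via Meridian Realty LP → Orion Textiles S.p.A. (R3): 85% × 44% × 44% = 16.456% of Fairlane Holdings Ltd.
Aggregating (R1): 24.157% + 16.456% = 40.613%.
40.613% exceeds the 10% threshold by 30.613 percentage points.

30.613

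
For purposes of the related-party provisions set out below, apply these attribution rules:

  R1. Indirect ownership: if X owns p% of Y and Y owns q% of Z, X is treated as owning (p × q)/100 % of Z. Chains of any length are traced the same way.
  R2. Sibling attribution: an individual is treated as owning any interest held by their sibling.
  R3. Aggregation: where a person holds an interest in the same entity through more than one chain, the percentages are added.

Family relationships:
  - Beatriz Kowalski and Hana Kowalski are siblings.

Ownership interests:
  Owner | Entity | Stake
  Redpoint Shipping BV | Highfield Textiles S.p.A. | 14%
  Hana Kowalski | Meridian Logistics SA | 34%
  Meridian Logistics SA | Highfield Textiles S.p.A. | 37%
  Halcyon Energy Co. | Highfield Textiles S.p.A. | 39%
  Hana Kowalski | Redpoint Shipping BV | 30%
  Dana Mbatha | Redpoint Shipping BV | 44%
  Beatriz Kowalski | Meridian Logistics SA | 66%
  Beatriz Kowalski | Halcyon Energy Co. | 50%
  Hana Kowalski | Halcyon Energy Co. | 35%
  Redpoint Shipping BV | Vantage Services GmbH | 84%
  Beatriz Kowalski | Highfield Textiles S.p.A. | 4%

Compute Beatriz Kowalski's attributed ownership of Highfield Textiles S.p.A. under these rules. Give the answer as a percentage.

By sibling attribution (R2), Beatriz Kowalski is treated as also owning Hana Kowalski's interest in Meridian Logistics SA, giving 66% + 34% = 100%.
By sibling attribution (R2), Beatriz Kowalski is treated as also owning Hana Kowalski's interest in Halcyon Energy Co, giving 50% + 35% = 85%.
By sibling attribution (R2), Beatriz Kowalski is treated as owning Hana Kowalski's 30% interest in Redpoint Shipping BV.
Chain via Meridian Logistics SA (R1): 100% × 37% = 37% of Highfield Textiles S.p.A.
Chain via Halcyon Energy Co. (R1): 85% × 39% = 33.15% of Highfield Textiles S.p.A.
Direct interest in Highfield Textiles S.p.A: 4%.
Chain via Redpoint Shipping BV (R1): 30% × 14% = 4.2% of Highfield Textiles S.p.A.
Aggregating (R3): 37% + 33.15% + 4% + 4.2% = 78.35%.

78.35%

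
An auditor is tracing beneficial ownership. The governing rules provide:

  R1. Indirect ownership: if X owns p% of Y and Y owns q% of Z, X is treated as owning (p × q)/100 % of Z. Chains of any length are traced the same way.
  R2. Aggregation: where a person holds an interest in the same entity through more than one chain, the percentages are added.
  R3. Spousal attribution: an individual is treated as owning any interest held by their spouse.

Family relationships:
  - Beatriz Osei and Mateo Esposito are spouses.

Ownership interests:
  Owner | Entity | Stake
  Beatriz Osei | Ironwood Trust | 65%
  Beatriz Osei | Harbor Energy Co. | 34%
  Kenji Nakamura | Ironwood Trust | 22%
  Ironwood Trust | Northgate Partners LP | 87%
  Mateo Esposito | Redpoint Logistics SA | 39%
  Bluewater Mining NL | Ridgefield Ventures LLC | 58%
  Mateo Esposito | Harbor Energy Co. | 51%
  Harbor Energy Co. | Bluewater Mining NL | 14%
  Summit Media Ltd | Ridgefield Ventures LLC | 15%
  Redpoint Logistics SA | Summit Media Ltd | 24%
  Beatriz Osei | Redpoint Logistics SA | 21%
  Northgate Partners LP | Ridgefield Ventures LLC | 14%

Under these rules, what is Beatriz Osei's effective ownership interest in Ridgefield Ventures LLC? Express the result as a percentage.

16.979%

By spousal attribution (R3), Beatriz Osei is treated as also owning Mateo Esposito's interest in Harbor Energy Co, giving 34% + 51% = 85%.
By spousal attribution (R3), Beatriz Osei is treated as also owning Mateo Esposito's interest in Redpoint Logistics SA, giving 21% + 39% = 60%.
Chain via Harbor Energy Co. → Bluewater Mining NL (R1): 85% × 14% × 58% = 6.902% of Ridgefield Ventures LLC.
Chain via Redpoint Logistics SA → Summit Media Ltd (R1): 60% × 24% × 15% = 2.16% of Ridgefield Ventures LLC.
Chain via Ironwood Trust → Northgate Partners LP (R1): 65% × 87% × 14% = 7.917% of Ridgefield Ventures LLC.
Aggregating (R2): 6.902% + 2.16% + 7.917% = 16.979%.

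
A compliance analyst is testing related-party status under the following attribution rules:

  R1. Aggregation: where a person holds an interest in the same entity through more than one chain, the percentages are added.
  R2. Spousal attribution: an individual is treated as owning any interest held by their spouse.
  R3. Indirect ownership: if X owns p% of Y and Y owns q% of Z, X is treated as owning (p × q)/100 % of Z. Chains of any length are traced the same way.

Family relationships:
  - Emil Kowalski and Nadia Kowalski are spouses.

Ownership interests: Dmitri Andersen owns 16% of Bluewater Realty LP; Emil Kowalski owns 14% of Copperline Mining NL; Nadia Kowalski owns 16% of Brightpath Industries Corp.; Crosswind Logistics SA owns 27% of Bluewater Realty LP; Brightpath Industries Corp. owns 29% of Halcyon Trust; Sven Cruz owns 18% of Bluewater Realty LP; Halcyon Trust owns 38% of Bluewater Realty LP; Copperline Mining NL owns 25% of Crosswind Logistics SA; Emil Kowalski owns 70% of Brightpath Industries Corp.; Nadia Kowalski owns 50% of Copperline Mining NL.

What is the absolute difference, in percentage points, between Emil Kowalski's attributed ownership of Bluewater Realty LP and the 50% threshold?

36.2028

By spousal attribution (R2), Emil Kowalski is treated as also owning Nadia Kowalski's interest in Brightpath Industries Corp, giving 70% + 16% = 86%.
By spousal attribution (R2), Emil Kowalski is treated as also owning Nadia Kowalski's interest in Copperline Mining NL, giving 14% + 50% = 64%.
Chain via Brightpath Industries Corp. → Halcyon Trust (R3): 86% × 29% × 38% = 9.4772% of Bluewater Realty LP.
Chain via Copperline Mining NL → Crosswind Logistics SA (R3): 64% × 25% × 27% = 4.32% of Bluewater Realty LP.
Aggregating (R1): 9.4772% + 4.32% = 13.7972%.
13.7972% falls short of the 50% threshold by 36.2028 percentage points.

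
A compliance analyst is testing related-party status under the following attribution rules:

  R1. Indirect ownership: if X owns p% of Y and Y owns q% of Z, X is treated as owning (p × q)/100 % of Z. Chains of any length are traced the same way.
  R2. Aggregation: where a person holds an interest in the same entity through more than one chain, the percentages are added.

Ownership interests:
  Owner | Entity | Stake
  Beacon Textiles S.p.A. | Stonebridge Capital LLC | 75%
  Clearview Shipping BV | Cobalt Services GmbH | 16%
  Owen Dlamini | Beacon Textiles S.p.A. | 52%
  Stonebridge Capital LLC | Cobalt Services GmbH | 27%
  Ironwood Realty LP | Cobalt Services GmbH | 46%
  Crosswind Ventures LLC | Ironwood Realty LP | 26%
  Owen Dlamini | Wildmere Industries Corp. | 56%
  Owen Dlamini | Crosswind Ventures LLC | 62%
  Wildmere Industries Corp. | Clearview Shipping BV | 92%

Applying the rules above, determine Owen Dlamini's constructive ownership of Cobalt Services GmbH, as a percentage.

Chain via Beacon Textiles S.p.A. → Stonebridge Capital LLC (R1): 52% × 75% × 27% = 10.53% of Cobalt Services GmbH.
Chain via Crosswind Ventures LLC → Ironwood Realty LP (R1): 62% × 26% × 46% = 7.4152% of Cobalt Services GmbH.
Chain via Wildmere Industries Corp. → Clearview Shipping BV (R1): 56% × 92% × 16% = 8.2432% of Cobalt Services GmbH.
Aggregating (R2): 10.53% + 7.4152% + 8.2432% = 26.1884%.

26.1884%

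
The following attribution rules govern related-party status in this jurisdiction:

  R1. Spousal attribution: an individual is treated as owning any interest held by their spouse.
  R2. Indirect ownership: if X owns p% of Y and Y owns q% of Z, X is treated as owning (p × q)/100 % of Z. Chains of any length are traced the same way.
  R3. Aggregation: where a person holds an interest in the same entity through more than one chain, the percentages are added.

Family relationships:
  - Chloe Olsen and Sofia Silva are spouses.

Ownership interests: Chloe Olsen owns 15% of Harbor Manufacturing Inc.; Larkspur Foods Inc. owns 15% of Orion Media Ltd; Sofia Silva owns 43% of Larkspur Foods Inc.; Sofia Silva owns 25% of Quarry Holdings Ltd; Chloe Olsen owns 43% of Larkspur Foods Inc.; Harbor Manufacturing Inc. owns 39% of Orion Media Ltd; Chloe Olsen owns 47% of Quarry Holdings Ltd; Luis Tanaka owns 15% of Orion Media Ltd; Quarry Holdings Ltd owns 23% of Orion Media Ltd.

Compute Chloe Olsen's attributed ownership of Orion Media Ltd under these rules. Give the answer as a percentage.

35.31%

By spousal attribution (R1), Chloe Olsen is treated as also owning Sofia Silva's interest in Larkspur Foods Inc, giving 43% + 43% = 86%.
By spousal attribution (R1), Chloe Olsen is treated as also owning Sofia Silva's interest in Quarry Holdings Ltd, giving 47% + 25% = 72%.
Chain via Harbor Manufacturing Inc. (R2): 15% × 39% = 5.85% of Orion Media Ltd.
Chain via Larkspur Foods Inc. (R2): 86% × 15% = 12.9% of Orion Media Ltd.
Chain via Quarry Holdings Ltd (R2): 72% × 23% = 16.56% of Orion Media Ltd.
Aggregating (R3): 5.85% + 12.9% + 16.56% = 35.31%.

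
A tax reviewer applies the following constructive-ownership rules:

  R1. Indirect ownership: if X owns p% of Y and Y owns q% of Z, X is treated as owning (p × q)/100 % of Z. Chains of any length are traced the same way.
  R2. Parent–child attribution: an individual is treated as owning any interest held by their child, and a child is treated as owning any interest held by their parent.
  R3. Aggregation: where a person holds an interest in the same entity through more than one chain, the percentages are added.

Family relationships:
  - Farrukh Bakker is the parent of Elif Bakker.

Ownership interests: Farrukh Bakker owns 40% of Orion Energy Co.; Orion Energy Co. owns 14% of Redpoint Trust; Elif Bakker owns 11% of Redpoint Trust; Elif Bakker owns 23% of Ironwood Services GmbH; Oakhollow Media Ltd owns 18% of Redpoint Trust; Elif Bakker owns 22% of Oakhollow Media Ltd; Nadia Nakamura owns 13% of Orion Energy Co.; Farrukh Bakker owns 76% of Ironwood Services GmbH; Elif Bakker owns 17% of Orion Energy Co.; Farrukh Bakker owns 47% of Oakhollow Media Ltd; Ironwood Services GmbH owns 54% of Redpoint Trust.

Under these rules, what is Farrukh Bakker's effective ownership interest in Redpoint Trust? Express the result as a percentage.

By parent–child attribution (R2), Farrukh Bakker is treated as also owning Elif Bakker's interest in Oakhollow Media Ltd, giving 47% + 22% = 69%.
By parent–child attribution (R2), Farrukh Bakker is treated as also owning Elif Bakker's interest in Ironwood Services GmbH, giving 76% + 23% = 99%.
By parent–child attribution (R2), Farrukh Bakker is treated as also owning Elif Bakker's interest in Orion Energy Co, giving 40% + 17% = 57%.
By parent–child attribution (R2), Farrukh Bakker is treated as owning Elif Bakker's 11% interest in Redpoint Trust.
Chain via Oakhollow Media Ltd (R1): 69% × 18% = 12.42% of Redpoint Trust.
Chain via Ironwood Services GmbH (R1): 99% × 54% = 53.46% of Redpoint Trust.
Chain via Orion Energy Co. (R1): 57% × 14% = 7.98% of Redpoint Trust.
Direct interest in Redpoint Trust: 11%.
Aggregating (R3): 12.42% + 53.46% + 7.98% + 11% = 84.86%.

84.86%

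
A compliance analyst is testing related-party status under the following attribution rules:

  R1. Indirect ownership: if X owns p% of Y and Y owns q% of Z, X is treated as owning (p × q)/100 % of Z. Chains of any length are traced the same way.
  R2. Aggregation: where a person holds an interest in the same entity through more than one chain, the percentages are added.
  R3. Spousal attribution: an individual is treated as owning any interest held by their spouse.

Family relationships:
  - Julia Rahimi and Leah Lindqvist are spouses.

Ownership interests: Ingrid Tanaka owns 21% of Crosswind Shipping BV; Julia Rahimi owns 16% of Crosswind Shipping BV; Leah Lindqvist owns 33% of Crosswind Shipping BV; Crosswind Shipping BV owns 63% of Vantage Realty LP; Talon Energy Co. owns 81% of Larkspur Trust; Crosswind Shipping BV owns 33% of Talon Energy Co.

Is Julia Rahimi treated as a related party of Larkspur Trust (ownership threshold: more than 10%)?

By spousal attribution (R3), Julia Rahimi is treated as also owning Leah Lindqvist's interest in Crosswind Shipping BV, giving 16% + 33% = 49%.
Chain via Crosswind Shipping BV → Talon Energy Co. (R1): 49% × 33% × 81% = 13.0977% of Larkspur Trust.
13.0977% exceeds the 10% threshold, so Julia is a related party to Larkspur Trust.

Yes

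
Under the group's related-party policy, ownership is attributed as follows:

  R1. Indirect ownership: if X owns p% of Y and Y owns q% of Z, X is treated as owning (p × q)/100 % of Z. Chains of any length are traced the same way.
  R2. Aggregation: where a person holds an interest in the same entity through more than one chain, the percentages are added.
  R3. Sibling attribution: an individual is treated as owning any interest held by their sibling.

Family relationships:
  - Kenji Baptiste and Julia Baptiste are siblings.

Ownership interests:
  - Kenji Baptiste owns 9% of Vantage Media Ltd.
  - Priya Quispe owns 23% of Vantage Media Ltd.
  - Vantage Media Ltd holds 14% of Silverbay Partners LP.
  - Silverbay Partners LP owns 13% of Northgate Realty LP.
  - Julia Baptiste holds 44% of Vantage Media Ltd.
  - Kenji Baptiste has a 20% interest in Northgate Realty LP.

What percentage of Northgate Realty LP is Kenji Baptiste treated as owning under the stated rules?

20.9646%

By sibling attribution (R3), Kenji Baptiste is treated as also owning Julia Baptiste's interest in Vantage Media Ltd, giving 9% + 44% = 53%.
Chain via Vantage Media Ltd → Silverbay Partners LP (R1): 53% × 14% × 13% = 0.9646% of Northgate Realty LP.
Direct interest in Northgate Realty LP: 20%.
Aggregating (R2): 0.9646% + 20% = 20.9646%.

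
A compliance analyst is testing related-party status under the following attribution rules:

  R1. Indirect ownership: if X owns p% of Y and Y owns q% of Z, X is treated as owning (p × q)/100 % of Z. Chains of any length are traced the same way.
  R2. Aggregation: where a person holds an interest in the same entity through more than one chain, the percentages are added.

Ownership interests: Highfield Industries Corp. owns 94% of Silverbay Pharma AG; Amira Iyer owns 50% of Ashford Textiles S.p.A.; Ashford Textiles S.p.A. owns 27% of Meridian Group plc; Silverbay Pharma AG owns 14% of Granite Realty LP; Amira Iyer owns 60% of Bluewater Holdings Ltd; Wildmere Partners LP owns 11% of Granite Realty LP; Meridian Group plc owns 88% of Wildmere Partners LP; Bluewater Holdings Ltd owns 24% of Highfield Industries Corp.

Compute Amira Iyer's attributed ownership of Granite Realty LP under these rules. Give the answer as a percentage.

3.20184%

Chain via Ashford Textiles S.p.A. → Meridian Group plc → Wildmere Partners LP (R1): 50% × 27% × 88% × 11% = 1.3068% of Granite Realty LP.
Chain via Bluewater Holdings Ltd → Highfield Industries Corp. → Silverbay Pharma AG (R1): 60% × 24% × 94% × 14% = 1.89504% of Granite Realty LP.
Aggregating (R2): 1.3068% + 1.89504% = 3.20184%.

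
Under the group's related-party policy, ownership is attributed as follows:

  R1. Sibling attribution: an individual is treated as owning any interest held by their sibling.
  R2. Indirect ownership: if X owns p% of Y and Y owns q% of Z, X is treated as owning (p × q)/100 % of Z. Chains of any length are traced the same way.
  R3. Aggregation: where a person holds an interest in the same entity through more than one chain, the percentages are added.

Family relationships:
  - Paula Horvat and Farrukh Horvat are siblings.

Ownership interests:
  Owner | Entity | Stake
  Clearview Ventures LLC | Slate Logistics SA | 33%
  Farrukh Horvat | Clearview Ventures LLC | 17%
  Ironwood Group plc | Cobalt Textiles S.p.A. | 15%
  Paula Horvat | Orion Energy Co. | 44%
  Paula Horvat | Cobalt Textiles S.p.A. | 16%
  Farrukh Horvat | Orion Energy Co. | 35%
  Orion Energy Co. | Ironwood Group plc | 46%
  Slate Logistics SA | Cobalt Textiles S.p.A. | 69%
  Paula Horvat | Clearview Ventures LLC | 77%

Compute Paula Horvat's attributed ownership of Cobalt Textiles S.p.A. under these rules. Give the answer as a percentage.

42.8548%

By sibling attribution (R1), Paula Horvat is treated as also owning Farrukh Horvat's interest in Orion Energy Co, giving 44% + 35% = 79%.
By sibling attribution (R1), Paula Horvat is treated as also owning Farrukh Horvat's interest in Clearview Ventures LLC, giving 77% + 17% = 94%.
Chain via Orion Energy Co. → Ironwood Group plc (R2): 79% × 46% × 15% = 5.451% of Cobalt Textiles S.p.A.
Chain via Clearview Ventures LLC → Slate Logistics SA (R2): 94% × 33% × 69% = 21.4038% of Cobalt Textiles S.p.A.
Direct interest in Cobalt Textiles S.p.A: 16%.
Aggregating (R3): 5.451% + 21.4038% + 16% = 42.8548%.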